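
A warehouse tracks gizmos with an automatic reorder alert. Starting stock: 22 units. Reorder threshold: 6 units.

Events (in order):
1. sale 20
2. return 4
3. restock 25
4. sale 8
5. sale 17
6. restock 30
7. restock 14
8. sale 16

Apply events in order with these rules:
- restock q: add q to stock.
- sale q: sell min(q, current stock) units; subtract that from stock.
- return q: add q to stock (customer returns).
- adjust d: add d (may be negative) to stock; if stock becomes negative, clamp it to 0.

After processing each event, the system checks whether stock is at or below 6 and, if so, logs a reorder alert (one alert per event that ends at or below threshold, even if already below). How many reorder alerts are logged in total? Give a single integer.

Answer: 3

Derivation:
Processing events:
Start: stock = 22
  Event 1 (sale 20): sell min(20,22)=20. stock: 22 - 20 = 2. total_sold = 20
  Event 2 (return 4): 2 + 4 = 6
  Event 3 (restock 25): 6 + 25 = 31
  Event 4 (sale 8): sell min(8,31)=8. stock: 31 - 8 = 23. total_sold = 28
  Event 5 (sale 17): sell min(17,23)=17. stock: 23 - 17 = 6. total_sold = 45
  Event 6 (restock 30): 6 + 30 = 36
  Event 7 (restock 14): 36 + 14 = 50
  Event 8 (sale 16): sell min(16,50)=16. stock: 50 - 16 = 34. total_sold = 61
Final: stock = 34, total_sold = 61

Checking against threshold 6:
  After event 1: stock=2 <= 6 -> ALERT
  After event 2: stock=6 <= 6 -> ALERT
  After event 3: stock=31 > 6
  After event 4: stock=23 > 6
  After event 5: stock=6 <= 6 -> ALERT
  After event 6: stock=36 > 6
  After event 7: stock=50 > 6
  After event 8: stock=34 > 6
Alert events: [1, 2, 5]. Count = 3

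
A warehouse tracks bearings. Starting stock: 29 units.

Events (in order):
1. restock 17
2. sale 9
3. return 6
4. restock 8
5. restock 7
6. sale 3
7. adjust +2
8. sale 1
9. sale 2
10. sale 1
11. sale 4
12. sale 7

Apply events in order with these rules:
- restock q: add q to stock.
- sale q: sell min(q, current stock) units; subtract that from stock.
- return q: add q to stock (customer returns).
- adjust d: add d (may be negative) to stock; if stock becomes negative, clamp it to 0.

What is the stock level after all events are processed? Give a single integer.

Answer: 42

Derivation:
Processing events:
Start: stock = 29
  Event 1 (restock 17): 29 + 17 = 46
  Event 2 (sale 9): sell min(9,46)=9. stock: 46 - 9 = 37. total_sold = 9
  Event 3 (return 6): 37 + 6 = 43
  Event 4 (restock 8): 43 + 8 = 51
  Event 5 (restock 7): 51 + 7 = 58
  Event 6 (sale 3): sell min(3,58)=3. stock: 58 - 3 = 55. total_sold = 12
  Event 7 (adjust +2): 55 + 2 = 57
  Event 8 (sale 1): sell min(1,57)=1. stock: 57 - 1 = 56. total_sold = 13
  Event 9 (sale 2): sell min(2,56)=2. stock: 56 - 2 = 54. total_sold = 15
  Event 10 (sale 1): sell min(1,54)=1. stock: 54 - 1 = 53. total_sold = 16
  Event 11 (sale 4): sell min(4,53)=4. stock: 53 - 4 = 49. total_sold = 20
  Event 12 (sale 7): sell min(7,49)=7. stock: 49 - 7 = 42. total_sold = 27
Final: stock = 42, total_sold = 27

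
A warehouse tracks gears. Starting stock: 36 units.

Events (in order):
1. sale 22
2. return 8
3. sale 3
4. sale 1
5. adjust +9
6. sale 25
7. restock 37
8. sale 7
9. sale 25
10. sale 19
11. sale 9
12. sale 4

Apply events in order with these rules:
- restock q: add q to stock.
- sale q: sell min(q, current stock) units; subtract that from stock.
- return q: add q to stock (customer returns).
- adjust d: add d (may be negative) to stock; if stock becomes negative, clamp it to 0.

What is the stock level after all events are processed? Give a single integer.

Answer: 0

Derivation:
Processing events:
Start: stock = 36
  Event 1 (sale 22): sell min(22,36)=22. stock: 36 - 22 = 14. total_sold = 22
  Event 2 (return 8): 14 + 8 = 22
  Event 3 (sale 3): sell min(3,22)=3. stock: 22 - 3 = 19. total_sold = 25
  Event 4 (sale 1): sell min(1,19)=1. stock: 19 - 1 = 18. total_sold = 26
  Event 5 (adjust +9): 18 + 9 = 27
  Event 6 (sale 25): sell min(25,27)=25. stock: 27 - 25 = 2. total_sold = 51
  Event 7 (restock 37): 2 + 37 = 39
  Event 8 (sale 7): sell min(7,39)=7. stock: 39 - 7 = 32. total_sold = 58
  Event 9 (sale 25): sell min(25,32)=25. stock: 32 - 25 = 7. total_sold = 83
  Event 10 (sale 19): sell min(19,7)=7. stock: 7 - 7 = 0. total_sold = 90
  Event 11 (sale 9): sell min(9,0)=0. stock: 0 - 0 = 0. total_sold = 90
  Event 12 (sale 4): sell min(4,0)=0. stock: 0 - 0 = 0. total_sold = 90
Final: stock = 0, total_sold = 90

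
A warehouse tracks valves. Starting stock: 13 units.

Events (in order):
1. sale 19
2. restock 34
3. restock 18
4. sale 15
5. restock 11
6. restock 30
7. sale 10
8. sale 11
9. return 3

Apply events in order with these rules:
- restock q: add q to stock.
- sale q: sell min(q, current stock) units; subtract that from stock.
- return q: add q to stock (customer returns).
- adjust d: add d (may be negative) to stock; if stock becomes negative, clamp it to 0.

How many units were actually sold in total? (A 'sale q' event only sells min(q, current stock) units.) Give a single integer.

Processing events:
Start: stock = 13
  Event 1 (sale 19): sell min(19,13)=13. stock: 13 - 13 = 0. total_sold = 13
  Event 2 (restock 34): 0 + 34 = 34
  Event 3 (restock 18): 34 + 18 = 52
  Event 4 (sale 15): sell min(15,52)=15. stock: 52 - 15 = 37. total_sold = 28
  Event 5 (restock 11): 37 + 11 = 48
  Event 6 (restock 30): 48 + 30 = 78
  Event 7 (sale 10): sell min(10,78)=10. stock: 78 - 10 = 68. total_sold = 38
  Event 8 (sale 11): sell min(11,68)=11. stock: 68 - 11 = 57. total_sold = 49
  Event 9 (return 3): 57 + 3 = 60
Final: stock = 60, total_sold = 49

Answer: 49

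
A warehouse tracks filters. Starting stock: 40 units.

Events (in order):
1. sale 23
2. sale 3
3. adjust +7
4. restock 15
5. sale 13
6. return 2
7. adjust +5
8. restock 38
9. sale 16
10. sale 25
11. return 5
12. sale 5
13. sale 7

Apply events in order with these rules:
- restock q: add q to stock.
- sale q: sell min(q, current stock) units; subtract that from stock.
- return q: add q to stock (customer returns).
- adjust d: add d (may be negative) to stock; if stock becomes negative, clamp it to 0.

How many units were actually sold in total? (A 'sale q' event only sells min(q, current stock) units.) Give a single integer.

Answer: 92

Derivation:
Processing events:
Start: stock = 40
  Event 1 (sale 23): sell min(23,40)=23. stock: 40 - 23 = 17. total_sold = 23
  Event 2 (sale 3): sell min(3,17)=3. stock: 17 - 3 = 14. total_sold = 26
  Event 3 (adjust +7): 14 + 7 = 21
  Event 4 (restock 15): 21 + 15 = 36
  Event 5 (sale 13): sell min(13,36)=13. stock: 36 - 13 = 23. total_sold = 39
  Event 6 (return 2): 23 + 2 = 25
  Event 7 (adjust +5): 25 + 5 = 30
  Event 8 (restock 38): 30 + 38 = 68
  Event 9 (sale 16): sell min(16,68)=16. stock: 68 - 16 = 52. total_sold = 55
  Event 10 (sale 25): sell min(25,52)=25. stock: 52 - 25 = 27. total_sold = 80
  Event 11 (return 5): 27 + 5 = 32
  Event 12 (sale 5): sell min(5,32)=5. stock: 32 - 5 = 27. total_sold = 85
  Event 13 (sale 7): sell min(7,27)=7. stock: 27 - 7 = 20. total_sold = 92
Final: stock = 20, total_sold = 92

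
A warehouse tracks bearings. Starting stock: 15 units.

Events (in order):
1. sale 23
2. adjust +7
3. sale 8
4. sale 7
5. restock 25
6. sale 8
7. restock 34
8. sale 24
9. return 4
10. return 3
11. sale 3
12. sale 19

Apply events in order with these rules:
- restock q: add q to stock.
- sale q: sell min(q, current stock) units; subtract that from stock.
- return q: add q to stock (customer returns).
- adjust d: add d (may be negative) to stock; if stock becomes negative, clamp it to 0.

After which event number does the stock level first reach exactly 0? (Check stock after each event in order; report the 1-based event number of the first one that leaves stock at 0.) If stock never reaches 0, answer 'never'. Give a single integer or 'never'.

Answer: 1

Derivation:
Processing events:
Start: stock = 15
  Event 1 (sale 23): sell min(23,15)=15. stock: 15 - 15 = 0. total_sold = 15
  Event 2 (adjust +7): 0 + 7 = 7
  Event 3 (sale 8): sell min(8,7)=7. stock: 7 - 7 = 0. total_sold = 22
  Event 4 (sale 7): sell min(7,0)=0. stock: 0 - 0 = 0. total_sold = 22
  Event 5 (restock 25): 0 + 25 = 25
  Event 6 (sale 8): sell min(8,25)=8. stock: 25 - 8 = 17. total_sold = 30
  Event 7 (restock 34): 17 + 34 = 51
  Event 8 (sale 24): sell min(24,51)=24. stock: 51 - 24 = 27. total_sold = 54
  Event 9 (return 4): 27 + 4 = 31
  Event 10 (return 3): 31 + 3 = 34
  Event 11 (sale 3): sell min(3,34)=3. stock: 34 - 3 = 31. total_sold = 57
  Event 12 (sale 19): sell min(19,31)=19. stock: 31 - 19 = 12. total_sold = 76
Final: stock = 12, total_sold = 76

First zero at event 1.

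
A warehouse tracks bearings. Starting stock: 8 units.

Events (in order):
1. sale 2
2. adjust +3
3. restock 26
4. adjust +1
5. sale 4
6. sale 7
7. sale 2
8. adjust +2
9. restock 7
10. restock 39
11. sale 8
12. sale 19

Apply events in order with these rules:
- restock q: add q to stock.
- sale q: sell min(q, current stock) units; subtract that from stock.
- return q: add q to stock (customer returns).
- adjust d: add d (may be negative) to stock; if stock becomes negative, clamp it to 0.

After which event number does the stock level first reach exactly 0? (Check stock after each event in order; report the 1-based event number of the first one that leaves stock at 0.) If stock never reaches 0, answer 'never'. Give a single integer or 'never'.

Answer: never

Derivation:
Processing events:
Start: stock = 8
  Event 1 (sale 2): sell min(2,8)=2. stock: 8 - 2 = 6. total_sold = 2
  Event 2 (adjust +3): 6 + 3 = 9
  Event 3 (restock 26): 9 + 26 = 35
  Event 4 (adjust +1): 35 + 1 = 36
  Event 5 (sale 4): sell min(4,36)=4. stock: 36 - 4 = 32. total_sold = 6
  Event 6 (sale 7): sell min(7,32)=7. stock: 32 - 7 = 25. total_sold = 13
  Event 7 (sale 2): sell min(2,25)=2. stock: 25 - 2 = 23. total_sold = 15
  Event 8 (adjust +2): 23 + 2 = 25
  Event 9 (restock 7): 25 + 7 = 32
  Event 10 (restock 39): 32 + 39 = 71
  Event 11 (sale 8): sell min(8,71)=8. stock: 71 - 8 = 63. total_sold = 23
  Event 12 (sale 19): sell min(19,63)=19. stock: 63 - 19 = 44. total_sold = 42
Final: stock = 44, total_sold = 42

Stock never reaches 0.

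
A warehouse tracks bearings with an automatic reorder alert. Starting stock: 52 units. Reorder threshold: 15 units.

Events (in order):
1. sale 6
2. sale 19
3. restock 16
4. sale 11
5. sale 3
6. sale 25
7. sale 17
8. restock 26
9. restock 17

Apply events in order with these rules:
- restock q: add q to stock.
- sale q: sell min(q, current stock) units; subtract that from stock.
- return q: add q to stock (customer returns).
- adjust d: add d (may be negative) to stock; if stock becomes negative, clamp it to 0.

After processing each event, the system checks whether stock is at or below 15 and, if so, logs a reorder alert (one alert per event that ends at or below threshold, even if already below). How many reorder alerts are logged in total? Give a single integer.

Answer: 2

Derivation:
Processing events:
Start: stock = 52
  Event 1 (sale 6): sell min(6,52)=6. stock: 52 - 6 = 46. total_sold = 6
  Event 2 (sale 19): sell min(19,46)=19. stock: 46 - 19 = 27. total_sold = 25
  Event 3 (restock 16): 27 + 16 = 43
  Event 4 (sale 11): sell min(11,43)=11. stock: 43 - 11 = 32. total_sold = 36
  Event 5 (sale 3): sell min(3,32)=3. stock: 32 - 3 = 29. total_sold = 39
  Event 6 (sale 25): sell min(25,29)=25. stock: 29 - 25 = 4. total_sold = 64
  Event 7 (sale 17): sell min(17,4)=4. stock: 4 - 4 = 0. total_sold = 68
  Event 8 (restock 26): 0 + 26 = 26
  Event 9 (restock 17): 26 + 17 = 43
Final: stock = 43, total_sold = 68

Checking against threshold 15:
  After event 1: stock=46 > 15
  After event 2: stock=27 > 15
  After event 3: stock=43 > 15
  After event 4: stock=32 > 15
  After event 5: stock=29 > 15
  After event 6: stock=4 <= 15 -> ALERT
  After event 7: stock=0 <= 15 -> ALERT
  After event 8: stock=26 > 15
  After event 9: stock=43 > 15
Alert events: [6, 7]. Count = 2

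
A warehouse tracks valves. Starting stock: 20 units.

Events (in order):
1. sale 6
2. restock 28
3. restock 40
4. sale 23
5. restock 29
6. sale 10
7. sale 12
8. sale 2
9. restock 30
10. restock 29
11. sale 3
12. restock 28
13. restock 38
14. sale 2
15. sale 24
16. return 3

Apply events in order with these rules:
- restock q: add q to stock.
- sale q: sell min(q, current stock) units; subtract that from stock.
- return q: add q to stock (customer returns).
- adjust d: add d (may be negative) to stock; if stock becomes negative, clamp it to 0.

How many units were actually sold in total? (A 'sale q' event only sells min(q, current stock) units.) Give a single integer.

Answer: 82

Derivation:
Processing events:
Start: stock = 20
  Event 1 (sale 6): sell min(6,20)=6. stock: 20 - 6 = 14. total_sold = 6
  Event 2 (restock 28): 14 + 28 = 42
  Event 3 (restock 40): 42 + 40 = 82
  Event 4 (sale 23): sell min(23,82)=23. stock: 82 - 23 = 59. total_sold = 29
  Event 5 (restock 29): 59 + 29 = 88
  Event 6 (sale 10): sell min(10,88)=10. stock: 88 - 10 = 78. total_sold = 39
  Event 7 (sale 12): sell min(12,78)=12. stock: 78 - 12 = 66. total_sold = 51
  Event 8 (sale 2): sell min(2,66)=2. stock: 66 - 2 = 64. total_sold = 53
  Event 9 (restock 30): 64 + 30 = 94
  Event 10 (restock 29): 94 + 29 = 123
  Event 11 (sale 3): sell min(3,123)=3. stock: 123 - 3 = 120. total_sold = 56
  Event 12 (restock 28): 120 + 28 = 148
  Event 13 (restock 38): 148 + 38 = 186
  Event 14 (sale 2): sell min(2,186)=2. stock: 186 - 2 = 184. total_sold = 58
  Event 15 (sale 24): sell min(24,184)=24. stock: 184 - 24 = 160. total_sold = 82
  Event 16 (return 3): 160 + 3 = 163
Final: stock = 163, total_sold = 82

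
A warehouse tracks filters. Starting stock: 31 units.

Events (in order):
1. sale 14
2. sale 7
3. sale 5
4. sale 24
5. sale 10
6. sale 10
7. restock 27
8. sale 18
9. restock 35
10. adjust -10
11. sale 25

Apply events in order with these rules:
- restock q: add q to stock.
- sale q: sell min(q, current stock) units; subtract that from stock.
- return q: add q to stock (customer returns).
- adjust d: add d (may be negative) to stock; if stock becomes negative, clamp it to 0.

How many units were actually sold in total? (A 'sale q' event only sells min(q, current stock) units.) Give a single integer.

Answer: 74

Derivation:
Processing events:
Start: stock = 31
  Event 1 (sale 14): sell min(14,31)=14. stock: 31 - 14 = 17. total_sold = 14
  Event 2 (sale 7): sell min(7,17)=7. stock: 17 - 7 = 10. total_sold = 21
  Event 3 (sale 5): sell min(5,10)=5. stock: 10 - 5 = 5. total_sold = 26
  Event 4 (sale 24): sell min(24,5)=5. stock: 5 - 5 = 0. total_sold = 31
  Event 5 (sale 10): sell min(10,0)=0. stock: 0 - 0 = 0. total_sold = 31
  Event 6 (sale 10): sell min(10,0)=0. stock: 0 - 0 = 0. total_sold = 31
  Event 7 (restock 27): 0 + 27 = 27
  Event 8 (sale 18): sell min(18,27)=18. stock: 27 - 18 = 9. total_sold = 49
  Event 9 (restock 35): 9 + 35 = 44
  Event 10 (adjust -10): 44 + -10 = 34
  Event 11 (sale 25): sell min(25,34)=25. stock: 34 - 25 = 9. total_sold = 74
Final: stock = 9, total_sold = 74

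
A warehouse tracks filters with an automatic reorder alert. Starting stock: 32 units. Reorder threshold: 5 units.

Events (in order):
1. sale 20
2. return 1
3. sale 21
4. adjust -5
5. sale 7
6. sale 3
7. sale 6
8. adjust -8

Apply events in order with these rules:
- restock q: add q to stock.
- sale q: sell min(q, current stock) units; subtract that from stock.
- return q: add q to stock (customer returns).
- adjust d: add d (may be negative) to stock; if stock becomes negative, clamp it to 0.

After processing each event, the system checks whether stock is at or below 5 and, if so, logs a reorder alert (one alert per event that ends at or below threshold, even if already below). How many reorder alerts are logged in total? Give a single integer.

Answer: 6

Derivation:
Processing events:
Start: stock = 32
  Event 1 (sale 20): sell min(20,32)=20. stock: 32 - 20 = 12. total_sold = 20
  Event 2 (return 1): 12 + 1 = 13
  Event 3 (sale 21): sell min(21,13)=13. stock: 13 - 13 = 0. total_sold = 33
  Event 4 (adjust -5): 0 + -5 = 0 (clamped to 0)
  Event 5 (sale 7): sell min(7,0)=0. stock: 0 - 0 = 0. total_sold = 33
  Event 6 (sale 3): sell min(3,0)=0. stock: 0 - 0 = 0. total_sold = 33
  Event 7 (sale 6): sell min(6,0)=0. stock: 0 - 0 = 0. total_sold = 33
  Event 8 (adjust -8): 0 + -8 = 0 (clamped to 0)
Final: stock = 0, total_sold = 33

Checking against threshold 5:
  After event 1: stock=12 > 5
  After event 2: stock=13 > 5
  After event 3: stock=0 <= 5 -> ALERT
  After event 4: stock=0 <= 5 -> ALERT
  After event 5: stock=0 <= 5 -> ALERT
  After event 6: stock=0 <= 5 -> ALERT
  After event 7: stock=0 <= 5 -> ALERT
  After event 8: stock=0 <= 5 -> ALERT
Alert events: [3, 4, 5, 6, 7, 8]. Count = 6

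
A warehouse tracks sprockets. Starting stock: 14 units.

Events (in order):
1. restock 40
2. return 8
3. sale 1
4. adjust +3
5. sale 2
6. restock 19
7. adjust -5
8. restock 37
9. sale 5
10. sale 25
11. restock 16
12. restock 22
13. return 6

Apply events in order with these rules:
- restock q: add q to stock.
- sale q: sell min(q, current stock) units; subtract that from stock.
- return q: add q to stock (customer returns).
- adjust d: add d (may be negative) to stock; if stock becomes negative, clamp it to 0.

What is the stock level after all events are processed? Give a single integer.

Processing events:
Start: stock = 14
  Event 1 (restock 40): 14 + 40 = 54
  Event 2 (return 8): 54 + 8 = 62
  Event 3 (sale 1): sell min(1,62)=1. stock: 62 - 1 = 61. total_sold = 1
  Event 4 (adjust +3): 61 + 3 = 64
  Event 5 (sale 2): sell min(2,64)=2. stock: 64 - 2 = 62. total_sold = 3
  Event 6 (restock 19): 62 + 19 = 81
  Event 7 (adjust -5): 81 + -5 = 76
  Event 8 (restock 37): 76 + 37 = 113
  Event 9 (sale 5): sell min(5,113)=5. stock: 113 - 5 = 108. total_sold = 8
  Event 10 (sale 25): sell min(25,108)=25. stock: 108 - 25 = 83. total_sold = 33
  Event 11 (restock 16): 83 + 16 = 99
  Event 12 (restock 22): 99 + 22 = 121
  Event 13 (return 6): 121 + 6 = 127
Final: stock = 127, total_sold = 33

Answer: 127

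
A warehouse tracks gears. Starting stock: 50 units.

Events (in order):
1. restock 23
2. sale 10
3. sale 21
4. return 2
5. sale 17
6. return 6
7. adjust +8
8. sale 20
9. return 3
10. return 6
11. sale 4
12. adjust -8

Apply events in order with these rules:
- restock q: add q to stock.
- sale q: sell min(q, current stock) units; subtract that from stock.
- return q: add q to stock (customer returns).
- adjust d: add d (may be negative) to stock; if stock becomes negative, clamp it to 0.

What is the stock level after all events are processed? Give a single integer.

Answer: 18

Derivation:
Processing events:
Start: stock = 50
  Event 1 (restock 23): 50 + 23 = 73
  Event 2 (sale 10): sell min(10,73)=10. stock: 73 - 10 = 63. total_sold = 10
  Event 3 (sale 21): sell min(21,63)=21. stock: 63 - 21 = 42. total_sold = 31
  Event 4 (return 2): 42 + 2 = 44
  Event 5 (sale 17): sell min(17,44)=17. stock: 44 - 17 = 27. total_sold = 48
  Event 6 (return 6): 27 + 6 = 33
  Event 7 (adjust +8): 33 + 8 = 41
  Event 8 (sale 20): sell min(20,41)=20. stock: 41 - 20 = 21. total_sold = 68
  Event 9 (return 3): 21 + 3 = 24
  Event 10 (return 6): 24 + 6 = 30
  Event 11 (sale 4): sell min(4,30)=4. stock: 30 - 4 = 26. total_sold = 72
  Event 12 (adjust -8): 26 + -8 = 18
Final: stock = 18, total_sold = 72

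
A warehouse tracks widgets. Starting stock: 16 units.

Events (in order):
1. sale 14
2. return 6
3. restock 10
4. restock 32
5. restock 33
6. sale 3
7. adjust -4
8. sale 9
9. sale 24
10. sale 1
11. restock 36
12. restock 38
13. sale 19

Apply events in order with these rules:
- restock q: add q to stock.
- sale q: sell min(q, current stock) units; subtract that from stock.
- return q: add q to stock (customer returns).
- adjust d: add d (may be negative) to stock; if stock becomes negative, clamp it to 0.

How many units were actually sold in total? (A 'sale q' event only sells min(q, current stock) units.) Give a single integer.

Answer: 70

Derivation:
Processing events:
Start: stock = 16
  Event 1 (sale 14): sell min(14,16)=14. stock: 16 - 14 = 2. total_sold = 14
  Event 2 (return 6): 2 + 6 = 8
  Event 3 (restock 10): 8 + 10 = 18
  Event 4 (restock 32): 18 + 32 = 50
  Event 5 (restock 33): 50 + 33 = 83
  Event 6 (sale 3): sell min(3,83)=3. stock: 83 - 3 = 80. total_sold = 17
  Event 7 (adjust -4): 80 + -4 = 76
  Event 8 (sale 9): sell min(9,76)=9. stock: 76 - 9 = 67. total_sold = 26
  Event 9 (sale 24): sell min(24,67)=24. stock: 67 - 24 = 43. total_sold = 50
  Event 10 (sale 1): sell min(1,43)=1. stock: 43 - 1 = 42. total_sold = 51
  Event 11 (restock 36): 42 + 36 = 78
  Event 12 (restock 38): 78 + 38 = 116
  Event 13 (sale 19): sell min(19,116)=19. stock: 116 - 19 = 97. total_sold = 70
Final: stock = 97, total_sold = 70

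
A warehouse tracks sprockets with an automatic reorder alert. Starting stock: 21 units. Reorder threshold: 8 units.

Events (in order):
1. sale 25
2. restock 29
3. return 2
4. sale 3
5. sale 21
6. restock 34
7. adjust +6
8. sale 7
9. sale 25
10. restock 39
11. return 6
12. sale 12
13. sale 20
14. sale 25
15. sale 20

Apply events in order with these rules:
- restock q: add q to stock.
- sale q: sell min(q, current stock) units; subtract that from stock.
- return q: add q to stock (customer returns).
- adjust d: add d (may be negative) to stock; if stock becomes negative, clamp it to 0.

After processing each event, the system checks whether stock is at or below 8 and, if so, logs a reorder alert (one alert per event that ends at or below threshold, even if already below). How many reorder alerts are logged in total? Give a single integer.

Processing events:
Start: stock = 21
  Event 1 (sale 25): sell min(25,21)=21. stock: 21 - 21 = 0. total_sold = 21
  Event 2 (restock 29): 0 + 29 = 29
  Event 3 (return 2): 29 + 2 = 31
  Event 4 (sale 3): sell min(3,31)=3. stock: 31 - 3 = 28. total_sold = 24
  Event 5 (sale 21): sell min(21,28)=21. stock: 28 - 21 = 7. total_sold = 45
  Event 6 (restock 34): 7 + 34 = 41
  Event 7 (adjust +6): 41 + 6 = 47
  Event 8 (sale 7): sell min(7,47)=7. stock: 47 - 7 = 40. total_sold = 52
  Event 9 (sale 25): sell min(25,40)=25. stock: 40 - 25 = 15. total_sold = 77
  Event 10 (restock 39): 15 + 39 = 54
  Event 11 (return 6): 54 + 6 = 60
  Event 12 (sale 12): sell min(12,60)=12. stock: 60 - 12 = 48. total_sold = 89
  Event 13 (sale 20): sell min(20,48)=20. stock: 48 - 20 = 28. total_sold = 109
  Event 14 (sale 25): sell min(25,28)=25. stock: 28 - 25 = 3. total_sold = 134
  Event 15 (sale 20): sell min(20,3)=3. stock: 3 - 3 = 0. total_sold = 137
Final: stock = 0, total_sold = 137

Checking against threshold 8:
  After event 1: stock=0 <= 8 -> ALERT
  After event 2: stock=29 > 8
  After event 3: stock=31 > 8
  After event 4: stock=28 > 8
  After event 5: stock=7 <= 8 -> ALERT
  After event 6: stock=41 > 8
  After event 7: stock=47 > 8
  After event 8: stock=40 > 8
  After event 9: stock=15 > 8
  After event 10: stock=54 > 8
  After event 11: stock=60 > 8
  After event 12: stock=48 > 8
  After event 13: stock=28 > 8
  After event 14: stock=3 <= 8 -> ALERT
  After event 15: stock=0 <= 8 -> ALERT
Alert events: [1, 5, 14, 15]. Count = 4

Answer: 4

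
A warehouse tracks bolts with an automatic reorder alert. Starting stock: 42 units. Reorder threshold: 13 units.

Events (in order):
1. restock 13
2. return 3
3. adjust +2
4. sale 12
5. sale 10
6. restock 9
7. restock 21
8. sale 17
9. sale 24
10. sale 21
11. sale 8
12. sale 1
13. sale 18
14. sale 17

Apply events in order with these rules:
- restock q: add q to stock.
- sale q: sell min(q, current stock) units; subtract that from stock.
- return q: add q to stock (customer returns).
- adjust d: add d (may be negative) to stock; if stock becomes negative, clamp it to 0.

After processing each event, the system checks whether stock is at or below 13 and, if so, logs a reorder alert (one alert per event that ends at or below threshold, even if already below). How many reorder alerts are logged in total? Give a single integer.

Answer: 5

Derivation:
Processing events:
Start: stock = 42
  Event 1 (restock 13): 42 + 13 = 55
  Event 2 (return 3): 55 + 3 = 58
  Event 3 (adjust +2): 58 + 2 = 60
  Event 4 (sale 12): sell min(12,60)=12. stock: 60 - 12 = 48. total_sold = 12
  Event 5 (sale 10): sell min(10,48)=10. stock: 48 - 10 = 38. total_sold = 22
  Event 6 (restock 9): 38 + 9 = 47
  Event 7 (restock 21): 47 + 21 = 68
  Event 8 (sale 17): sell min(17,68)=17. stock: 68 - 17 = 51. total_sold = 39
  Event 9 (sale 24): sell min(24,51)=24. stock: 51 - 24 = 27. total_sold = 63
  Event 10 (sale 21): sell min(21,27)=21. stock: 27 - 21 = 6. total_sold = 84
  Event 11 (sale 8): sell min(8,6)=6. stock: 6 - 6 = 0. total_sold = 90
  Event 12 (sale 1): sell min(1,0)=0. stock: 0 - 0 = 0. total_sold = 90
  Event 13 (sale 18): sell min(18,0)=0. stock: 0 - 0 = 0. total_sold = 90
  Event 14 (sale 17): sell min(17,0)=0. stock: 0 - 0 = 0. total_sold = 90
Final: stock = 0, total_sold = 90

Checking against threshold 13:
  After event 1: stock=55 > 13
  After event 2: stock=58 > 13
  After event 3: stock=60 > 13
  After event 4: stock=48 > 13
  After event 5: stock=38 > 13
  After event 6: stock=47 > 13
  After event 7: stock=68 > 13
  After event 8: stock=51 > 13
  After event 9: stock=27 > 13
  After event 10: stock=6 <= 13 -> ALERT
  After event 11: stock=0 <= 13 -> ALERT
  After event 12: stock=0 <= 13 -> ALERT
  After event 13: stock=0 <= 13 -> ALERT
  After event 14: stock=0 <= 13 -> ALERT
Alert events: [10, 11, 12, 13, 14]. Count = 5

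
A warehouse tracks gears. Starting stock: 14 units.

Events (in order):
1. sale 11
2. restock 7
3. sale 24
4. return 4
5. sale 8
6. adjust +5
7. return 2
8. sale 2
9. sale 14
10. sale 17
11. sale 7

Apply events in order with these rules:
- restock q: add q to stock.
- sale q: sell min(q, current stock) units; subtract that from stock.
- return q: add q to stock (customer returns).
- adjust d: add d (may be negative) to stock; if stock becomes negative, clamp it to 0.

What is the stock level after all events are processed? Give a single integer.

Processing events:
Start: stock = 14
  Event 1 (sale 11): sell min(11,14)=11. stock: 14 - 11 = 3. total_sold = 11
  Event 2 (restock 7): 3 + 7 = 10
  Event 3 (sale 24): sell min(24,10)=10. stock: 10 - 10 = 0. total_sold = 21
  Event 4 (return 4): 0 + 4 = 4
  Event 5 (sale 8): sell min(8,4)=4. stock: 4 - 4 = 0. total_sold = 25
  Event 6 (adjust +5): 0 + 5 = 5
  Event 7 (return 2): 5 + 2 = 7
  Event 8 (sale 2): sell min(2,7)=2. stock: 7 - 2 = 5. total_sold = 27
  Event 9 (sale 14): sell min(14,5)=5. stock: 5 - 5 = 0. total_sold = 32
  Event 10 (sale 17): sell min(17,0)=0. stock: 0 - 0 = 0. total_sold = 32
  Event 11 (sale 7): sell min(7,0)=0. stock: 0 - 0 = 0. total_sold = 32
Final: stock = 0, total_sold = 32

Answer: 0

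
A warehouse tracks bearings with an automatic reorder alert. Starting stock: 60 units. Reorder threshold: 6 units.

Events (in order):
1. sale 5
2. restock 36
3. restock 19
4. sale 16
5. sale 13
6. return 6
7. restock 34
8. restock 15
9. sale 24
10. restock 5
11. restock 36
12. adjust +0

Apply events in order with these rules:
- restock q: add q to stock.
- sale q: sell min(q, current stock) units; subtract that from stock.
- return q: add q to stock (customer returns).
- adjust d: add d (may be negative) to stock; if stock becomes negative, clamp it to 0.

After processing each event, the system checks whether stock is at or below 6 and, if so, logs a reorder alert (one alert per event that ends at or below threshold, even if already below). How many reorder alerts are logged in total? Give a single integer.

Answer: 0

Derivation:
Processing events:
Start: stock = 60
  Event 1 (sale 5): sell min(5,60)=5. stock: 60 - 5 = 55. total_sold = 5
  Event 2 (restock 36): 55 + 36 = 91
  Event 3 (restock 19): 91 + 19 = 110
  Event 4 (sale 16): sell min(16,110)=16. stock: 110 - 16 = 94. total_sold = 21
  Event 5 (sale 13): sell min(13,94)=13. stock: 94 - 13 = 81. total_sold = 34
  Event 6 (return 6): 81 + 6 = 87
  Event 7 (restock 34): 87 + 34 = 121
  Event 8 (restock 15): 121 + 15 = 136
  Event 9 (sale 24): sell min(24,136)=24. stock: 136 - 24 = 112. total_sold = 58
  Event 10 (restock 5): 112 + 5 = 117
  Event 11 (restock 36): 117 + 36 = 153
  Event 12 (adjust +0): 153 + 0 = 153
Final: stock = 153, total_sold = 58

Checking against threshold 6:
  After event 1: stock=55 > 6
  After event 2: stock=91 > 6
  After event 3: stock=110 > 6
  After event 4: stock=94 > 6
  After event 5: stock=81 > 6
  After event 6: stock=87 > 6
  After event 7: stock=121 > 6
  After event 8: stock=136 > 6
  After event 9: stock=112 > 6
  After event 10: stock=117 > 6
  After event 11: stock=153 > 6
  After event 12: stock=153 > 6
Alert events: []. Count = 0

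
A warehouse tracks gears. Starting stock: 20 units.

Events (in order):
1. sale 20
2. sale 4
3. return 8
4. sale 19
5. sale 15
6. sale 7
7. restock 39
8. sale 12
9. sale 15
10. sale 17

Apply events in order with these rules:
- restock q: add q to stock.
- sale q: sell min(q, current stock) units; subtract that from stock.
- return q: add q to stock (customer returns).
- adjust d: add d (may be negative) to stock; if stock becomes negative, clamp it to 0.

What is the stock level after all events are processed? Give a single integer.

Answer: 0

Derivation:
Processing events:
Start: stock = 20
  Event 1 (sale 20): sell min(20,20)=20. stock: 20 - 20 = 0. total_sold = 20
  Event 2 (sale 4): sell min(4,0)=0. stock: 0 - 0 = 0. total_sold = 20
  Event 3 (return 8): 0 + 8 = 8
  Event 4 (sale 19): sell min(19,8)=8. stock: 8 - 8 = 0. total_sold = 28
  Event 5 (sale 15): sell min(15,0)=0. stock: 0 - 0 = 0. total_sold = 28
  Event 6 (sale 7): sell min(7,0)=0. stock: 0 - 0 = 0. total_sold = 28
  Event 7 (restock 39): 0 + 39 = 39
  Event 8 (sale 12): sell min(12,39)=12. stock: 39 - 12 = 27. total_sold = 40
  Event 9 (sale 15): sell min(15,27)=15. stock: 27 - 15 = 12. total_sold = 55
  Event 10 (sale 17): sell min(17,12)=12. stock: 12 - 12 = 0. total_sold = 67
Final: stock = 0, total_sold = 67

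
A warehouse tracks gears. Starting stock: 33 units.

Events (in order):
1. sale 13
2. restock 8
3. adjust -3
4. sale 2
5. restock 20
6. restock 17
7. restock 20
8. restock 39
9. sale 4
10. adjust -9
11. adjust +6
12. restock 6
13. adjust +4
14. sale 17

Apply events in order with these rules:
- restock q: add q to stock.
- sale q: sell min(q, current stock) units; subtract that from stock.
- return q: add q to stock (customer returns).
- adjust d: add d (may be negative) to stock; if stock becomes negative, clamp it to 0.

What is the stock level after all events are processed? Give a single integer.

Processing events:
Start: stock = 33
  Event 1 (sale 13): sell min(13,33)=13. stock: 33 - 13 = 20. total_sold = 13
  Event 2 (restock 8): 20 + 8 = 28
  Event 3 (adjust -3): 28 + -3 = 25
  Event 4 (sale 2): sell min(2,25)=2. stock: 25 - 2 = 23. total_sold = 15
  Event 5 (restock 20): 23 + 20 = 43
  Event 6 (restock 17): 43 + 17 = 60
  Event 7 (restock 20): 60 + 20 = 80
  Event 8 (restock 39): 80 + 39 = 119
  Event 9 (sale 4): sell min(4,119)=4. stock: 119 - 4 = 115. total_sold = 19
  Event 10 (adjust -9): 115 + -9 = 106
  Event 11 (adjust +6): 106 + 6 = 112
  Event 12 (restock 6): 112 + 6 = 118
  Event 13 (adjust +4): 118 + 4 = 122
  Event 14 (sale 17): sell min(17,122)=17. stock: 122 - 17 = 105. total_sold = 36
Final: stock = 105, total_sold = 36

Answer: 105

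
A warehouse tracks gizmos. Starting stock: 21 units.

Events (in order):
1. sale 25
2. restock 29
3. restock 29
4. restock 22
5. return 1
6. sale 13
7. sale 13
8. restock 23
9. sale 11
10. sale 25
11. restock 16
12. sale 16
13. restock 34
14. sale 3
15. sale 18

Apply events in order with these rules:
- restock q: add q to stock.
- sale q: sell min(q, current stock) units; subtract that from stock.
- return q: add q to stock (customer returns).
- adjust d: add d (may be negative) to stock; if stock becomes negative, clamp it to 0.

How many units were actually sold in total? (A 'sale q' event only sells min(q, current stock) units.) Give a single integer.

Answer: 120

Derivation:
Processing events:
Start: stock = 21
  Event 1 (sale 25): sell min(25,21)=21. stock: 21 - 21 = 0. total_sold = 21
  Event 2 (restock 29): 0 + 29 = 29
  Event 3 (restock 29): 29 + 29 = 58
  Event 4 (restock 22): 58 + 22 = 80
  Event 5 (return 1): 80 + 1 = 81
  Event 6 (sale 13): sell min(13,81)=13. stock: 81 - 13 = 68. total_sold = 34
  Event 7 (sale 13): sell min(13,68)=13. stock: 68 - 13 = 55. total_sold = 47
  Event 8 (restock 23): 55 + 23 = 78
  Event 9 (sale 11): sell min(11,78)=11. stock: 78 - 11 = 67. total_sold = 58
  Event 10 (sale 25): sell min(25,67)=25. stock: 67 - 25 = 42. total_sold = 83
  Event 11 (restock 16): 42 + 16 = 58
  Event 12 (sale 16): sell min(16,58)=16. stock: 58 - 16 = 42. total_sold = 99
  Event 13 (restock 34): 42 + 34 = 76
  Event 14 (sale 3): sell min(3,76)=3. stock: 76 - 3 = 73. total_sold = 102
  Event 15 (sale 18): sell min(18,73)=18. stock: 73 - 18 = 55. total_sold = 120
Final: stock = 55, total_sold = 120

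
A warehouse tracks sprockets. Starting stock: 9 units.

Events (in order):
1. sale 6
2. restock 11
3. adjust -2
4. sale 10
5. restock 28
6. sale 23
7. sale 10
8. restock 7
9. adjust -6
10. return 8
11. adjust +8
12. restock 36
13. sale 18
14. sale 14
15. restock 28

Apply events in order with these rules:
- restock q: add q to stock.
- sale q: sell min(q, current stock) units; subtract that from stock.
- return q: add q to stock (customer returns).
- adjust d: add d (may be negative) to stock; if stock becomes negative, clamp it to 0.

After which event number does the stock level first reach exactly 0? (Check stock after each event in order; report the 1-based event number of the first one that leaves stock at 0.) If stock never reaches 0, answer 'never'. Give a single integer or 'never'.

Answer: 7

Derivation:
Processing events:
Start: stock = 9
  Event 1 (sale 6): sell min(6,9)=6. stock: 9 - 6 = 3. total_sold = 6
  Event 2 (restock 11): 3 + 11 = 14
  Event 3 (adjust -2): 14 + -2 = 12
  Event 4 (sale 10): sell min(10,12)=10. stock: 12 - 10 = 2. total_sold = 16
  Event 5 (restock 28): 2 + 28 = 30
  Event 6 (sale 23): sell min(23,30)=23. stock: 30 - 23 = 7. total_sold = 39
  Event 7 (sale 10): sell min(10,7)=7. stock: 7 - 7 = 0. total_sold = 46
  Event 8 (restock 7): 0 + 7 = 7
  Event 9 (adjust -6): 7 + -6 = 1
  Event 10 (return 8): 1 + 8 = 9
  Event 11 (adjust +8): 9 + 8 = 17
  Event 12 (restock 36): 17 + 36 = 53
  Event 13 (sale 18): sell min(18,53)=18. stock: 53 - 18 = 35. total_sold = 64
  Event 14 (sale 14): sell min(14,35)=14. stock: 35 - 14 = 21. total_sold = 78
  Event 15 (restock 28): 21 + 28 = 49
Final: stock = 49, total_sold = 78

First zero at event 7.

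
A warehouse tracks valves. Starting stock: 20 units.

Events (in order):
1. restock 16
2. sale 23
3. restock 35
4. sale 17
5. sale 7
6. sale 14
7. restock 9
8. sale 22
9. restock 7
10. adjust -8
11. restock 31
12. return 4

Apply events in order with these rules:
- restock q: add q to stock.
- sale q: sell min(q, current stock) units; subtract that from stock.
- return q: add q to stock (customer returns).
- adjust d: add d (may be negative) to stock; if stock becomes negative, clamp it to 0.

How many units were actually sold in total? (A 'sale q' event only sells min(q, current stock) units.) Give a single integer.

Processing events:
Start: stock = 20
  Event 1 (restock 16): 20 + 16 = 36
  Event 2 (sale 23): sell min(23,36)=23. stock: 36 - 23 = 13. total_sold = 23
  Event 3 (restock 35): 13 + 35 = 48
  Event 4 (sale 17): sell min(17,48)=17. stock: 48 - 17 = 31. total_sold = 40
  Event 5 (sale 7): sell min(7,31)=7. stock: 31 - 7 = 24. total_sold = 47
  Event 6 (sale 14): sell min(14,24)=14. stock: 24 - 14 = 10. total_sold = 61
  Event 7 (restock 9): 10 + 9 = 19
  Event 8 (sale 22): sell min(22,19)=19. stock: 19 - 19 = 0. total_sold = 80
  Event 9 (restock 7): 0 + 7 = 7
  Event 10 (adjust -8): 7 + -8 = 0 (clamped to 0)
  Event 11 (restock 31): 0 + 31 = 31
  Event 12 (return 4): 31 + 4 = 35
Final: stock = 35, total_sold = 80

Answer: 80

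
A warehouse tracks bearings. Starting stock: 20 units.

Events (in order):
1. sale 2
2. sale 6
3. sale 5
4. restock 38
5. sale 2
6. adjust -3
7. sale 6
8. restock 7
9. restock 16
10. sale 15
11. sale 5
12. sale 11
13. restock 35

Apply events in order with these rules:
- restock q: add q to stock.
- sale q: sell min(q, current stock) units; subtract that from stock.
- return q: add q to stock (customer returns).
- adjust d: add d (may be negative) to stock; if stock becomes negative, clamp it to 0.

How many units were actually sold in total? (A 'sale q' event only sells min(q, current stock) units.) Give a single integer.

Processing events:
Start: stock = 20
  Event 1 (sale 2): sell min(2,20)=2. stock: 20 - 2 = 18. total_sold = 2
  Event 2 (sale 6): sell min(6,18)=6. stock: 18 - 6 = 12. total_sold = 8
  Event 3 (sale 5): sell min(5,12)=5. stock: 12 - 5 = 7. total_sold = 13
  Event 4 (restock 38): 7 + 38 = 45
  Event 5 (sale 2): sell min(2,45)=2. stock: 45 - 2 = 43. total_sold = 15
  Event 6 (adjust -3): 43 + -3 = 40
  Event 7 (sale 6): sell min(6,40)=6. stock: 40 - 6 = 34. total_sold = 21
  Event 8 (restock 7): 34 + 7 = 41
  Event 9 (restock 16): 41 + 16 = 57
  Event 10 (sale 15): sell min(15,57)=15. stock: 57 - 15 = 42. total_sold = 36
  Event 11 (sale 5): sell min(5,42)=5. stock: 42 - 5 = 37. total_sold = 41
  Event 12 (sale 11): sell min(11,37)=11. stock: 37 - 11 = 26. total_sold = 52
  Event 13 (restock 35): 26 + 35 = 61
Final: stock = 61, total_sold = 52

Answer: 52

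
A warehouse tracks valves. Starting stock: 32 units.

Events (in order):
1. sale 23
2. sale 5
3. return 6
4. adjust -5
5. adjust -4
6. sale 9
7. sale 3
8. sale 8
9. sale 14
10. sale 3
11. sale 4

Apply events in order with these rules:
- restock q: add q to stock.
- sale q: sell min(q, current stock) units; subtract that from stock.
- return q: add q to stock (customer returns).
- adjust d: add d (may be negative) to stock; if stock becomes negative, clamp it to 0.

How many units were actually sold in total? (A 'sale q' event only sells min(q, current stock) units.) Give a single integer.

Answer: 29

Derivation:
Processing events:
Start: stock = 32
  Event 1 (sale 23): sell min(23,32)=23. stock: 32 - 23 = 9. total_sold = 23
  Event 2 (sale 5): sell min(5,9)=5. stock: 9 - 5 = 4. total_sold = 28
  Event 3 (return 6): 4 + 6 = 10
  Event 4 (adjust -5): 10 + -5 = 5
  Event 5 (adjust -4): 5 + -4 = 1
  Event 6 (sale 9): sell min(9,1)=1. stock: 1 - 1 = 0. total_sold = 29
  Event 7 (sale 3): sell min(3,0)=0. stock: 0 - 0 = 0. total_sold = 29
  Event 8 (sale 8): sell min(8,0)=0. stock: 0 - 0 = 0. total_sold = 29
  Event 9 (sale 14): sell min(14,0)=0. stock: 0 - 0 = 0. total_sold = 29
  Event 10 (sale 3): sell min(3,0)=0. stock: 0 - 0 = 0. total_sold = 29
  Event 11 (sale 4): sell min(4,0)=0. stock: 0 - 0 = 0. total_sold = 29
Final: stock = 0, total_sold = 29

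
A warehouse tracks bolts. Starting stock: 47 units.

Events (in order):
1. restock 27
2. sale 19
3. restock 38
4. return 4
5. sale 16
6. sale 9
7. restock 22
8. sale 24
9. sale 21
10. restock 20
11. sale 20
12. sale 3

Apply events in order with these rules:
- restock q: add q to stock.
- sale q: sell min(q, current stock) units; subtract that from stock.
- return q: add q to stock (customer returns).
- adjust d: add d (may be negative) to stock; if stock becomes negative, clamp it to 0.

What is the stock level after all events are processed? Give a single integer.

Answer: 46

Derivation:
Processing events:
Start: stock = 47
  Event 1 (restock 27): 47 + 27 = 74
  Event 2 (sale 19): sell min(19,74)=19. stock: 74 - 19 = 55. total_sold = 19
  Event 3 (restock 38): 55 + 38 = 93
  Event 4 (return 4): 93 + 4 = 97
  Event 5 (sale 16): sell min(16,97)=16. stock: 97 - 16 = 81. total_sold = 35
  Event 6 (sale 9): sell min(9,81)=9. stock: 81 - 9 = 72. total_sold = 44
  Event 7 (restock 22): 72 + 22 = 94
  Event 8 (sale 24): sell min(24,94)=24. stock: 94 - 24 = 70. total_sold = 68
  Event 9 (sale 21): sell min(21,70)=21. stock: 70 - 21 = 49. total_sold = 89
  Event 10 (restock 20): 49 + 20 = 69
  Event 11 (sale 20): sell min(20,69)=20. stock: 69 - 20 = 49. total_sold = 109
  Event 12 (sale 3): sell min(3,49)=3. stock: 49 - 3 = 46. total_sold = 112
Final: stock = 46, total_sold = 112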